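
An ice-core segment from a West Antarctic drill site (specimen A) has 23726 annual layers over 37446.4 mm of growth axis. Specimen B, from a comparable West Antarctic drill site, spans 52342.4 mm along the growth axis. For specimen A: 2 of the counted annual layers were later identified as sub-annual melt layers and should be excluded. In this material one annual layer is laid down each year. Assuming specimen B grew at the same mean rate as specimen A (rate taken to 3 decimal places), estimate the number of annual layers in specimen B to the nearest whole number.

Specimen A: correcting the raw count gives 23726 − 2 = 23724 true annual layers.
A: 37446.4 mm over 23724 years gives 37446.4 / 23724 ≈ 1.578 mm/yr.
Specimen B: 52342.4 mm / 1.578 mm per year = 33170.09 years ≈ 33170 annual layers.

33170 annual layers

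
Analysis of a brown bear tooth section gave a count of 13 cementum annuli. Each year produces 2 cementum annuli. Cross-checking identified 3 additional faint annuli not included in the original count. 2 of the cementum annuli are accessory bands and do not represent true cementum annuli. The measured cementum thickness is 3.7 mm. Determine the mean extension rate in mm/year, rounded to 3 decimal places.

Correcting the raw count gives 13 − 2 + 3 = 14 true cementum annuli.
Dividing by 2 cementum annuli per year: 14 / 2 = 7 years.
Mean rate = 3.7 mm / 7 years ≈ 0.529 mm/year.

0.529 mm/year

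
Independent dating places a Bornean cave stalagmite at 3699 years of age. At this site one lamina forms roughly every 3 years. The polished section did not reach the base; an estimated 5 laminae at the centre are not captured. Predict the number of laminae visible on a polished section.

Expected laminae: 3699 / 3 = 1233.
1233 − 5 missed = 1228 laminae expected in the prepared section.

1228 laminae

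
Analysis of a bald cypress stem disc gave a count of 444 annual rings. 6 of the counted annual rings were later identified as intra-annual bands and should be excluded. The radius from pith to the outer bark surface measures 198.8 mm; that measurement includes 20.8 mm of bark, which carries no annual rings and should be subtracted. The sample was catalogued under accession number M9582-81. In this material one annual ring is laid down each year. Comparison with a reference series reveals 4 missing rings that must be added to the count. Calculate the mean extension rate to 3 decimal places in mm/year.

Correcting the raw count gives 444 − 6 + 4 = 442 true annual rings.
The growth record spans 198.8 − 20.8 = 178.0 mm.
Extension rate ≈ 178.0 / 442 = 0.403 mm/year.

0.403 mm/year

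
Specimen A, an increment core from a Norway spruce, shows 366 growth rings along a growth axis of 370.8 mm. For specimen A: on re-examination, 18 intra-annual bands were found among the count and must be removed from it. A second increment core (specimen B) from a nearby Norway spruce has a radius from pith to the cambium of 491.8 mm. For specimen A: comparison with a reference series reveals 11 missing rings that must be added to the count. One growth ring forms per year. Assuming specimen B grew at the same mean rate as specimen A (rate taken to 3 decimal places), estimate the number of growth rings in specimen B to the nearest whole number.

476 growth rings

Specimen A: after corrections the count is 366 − 18 + 11 = 359 growth rings.
A: Extension rate ≈ 370.8 / 359 = 1.033 mm/yr.
B spans 491.8 / 1.033 = 476.09 years ≈ 476 growth rings.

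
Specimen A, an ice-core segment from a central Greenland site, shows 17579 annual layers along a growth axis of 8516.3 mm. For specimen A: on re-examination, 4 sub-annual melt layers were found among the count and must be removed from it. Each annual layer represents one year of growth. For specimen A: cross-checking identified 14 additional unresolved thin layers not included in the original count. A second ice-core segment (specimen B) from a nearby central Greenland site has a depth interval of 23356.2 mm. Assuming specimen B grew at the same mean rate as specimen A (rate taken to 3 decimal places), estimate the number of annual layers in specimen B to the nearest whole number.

48257 annual layers

Specimen A: correcting the raw count gives 17579 − 4 + 14 = 17589 true annual layers.
A: 8516.3 mm over 17589 years gives 8516.3 / 17589 ≈ 0.484 mm/year.
For B, 23356.2 / 0.484 = 48256.61 years ≈ 48257 annual layers.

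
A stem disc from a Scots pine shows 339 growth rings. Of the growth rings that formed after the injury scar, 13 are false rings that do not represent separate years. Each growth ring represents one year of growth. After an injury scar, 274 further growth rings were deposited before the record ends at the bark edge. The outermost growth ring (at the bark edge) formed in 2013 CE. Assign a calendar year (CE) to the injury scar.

274 growth rings formed after the injury scar.
Removing the 13 false growth rings leaves 274 − 13 = 261 true growth rings beyond the injury scar.
The growth ring at the bark edge is 2013 CE, so the injury scar dates to 2013 − 261 = 1752 CE.

1752 CE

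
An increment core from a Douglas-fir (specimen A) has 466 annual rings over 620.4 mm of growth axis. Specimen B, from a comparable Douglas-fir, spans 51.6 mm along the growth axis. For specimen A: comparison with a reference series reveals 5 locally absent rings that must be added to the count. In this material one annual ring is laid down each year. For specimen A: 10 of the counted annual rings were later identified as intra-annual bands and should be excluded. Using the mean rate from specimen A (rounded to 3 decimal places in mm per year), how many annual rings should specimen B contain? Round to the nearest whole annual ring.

Specimen A: correcting the raw count gives 466 − 10 + 5 = 461 true annual rings.
A: Extension rate ≈ 620.4 / 461 = 1.346 mm per year.
B spans 51.6 / 1.346 = 38.34 years ≈ 38 annual rings.

38 annual rings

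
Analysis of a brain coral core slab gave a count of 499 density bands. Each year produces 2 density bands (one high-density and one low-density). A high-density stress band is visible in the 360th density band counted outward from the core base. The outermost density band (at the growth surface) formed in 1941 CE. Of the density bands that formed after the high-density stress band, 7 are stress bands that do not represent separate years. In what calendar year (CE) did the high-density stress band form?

499 − 360 = 139 density bands lie beyond the high-density stress band toward the growth surface.
139 − 7 false = 132 true density bands after the high-density stress band.
132 density bands at 2 per year is 132 / 2 = 66 years.
1941 − 66 = 1875 CE.

1875 CE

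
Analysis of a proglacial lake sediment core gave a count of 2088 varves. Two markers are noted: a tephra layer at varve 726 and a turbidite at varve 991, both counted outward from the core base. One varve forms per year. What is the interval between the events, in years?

265 years

991 − 726 = 265 varves lie between the two events.
At one varve per year, 265 years elapsed between them.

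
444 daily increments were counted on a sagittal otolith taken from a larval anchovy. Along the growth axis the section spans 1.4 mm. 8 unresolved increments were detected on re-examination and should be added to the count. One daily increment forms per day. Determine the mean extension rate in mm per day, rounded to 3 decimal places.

Correcting the raw count gives 444 + 8 = 452 true daily increments.
Mean rate = 1.4 mm / 452 days ≈ 0.003 mm per day.

0.003 mm per day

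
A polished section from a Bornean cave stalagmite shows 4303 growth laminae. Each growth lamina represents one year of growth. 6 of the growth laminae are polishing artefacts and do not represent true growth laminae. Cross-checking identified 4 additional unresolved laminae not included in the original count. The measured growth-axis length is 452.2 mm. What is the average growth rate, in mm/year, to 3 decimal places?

0.105 mm/year

After corrections the count is 4303 − 6 + 4 = 4301 growth laminae.
452.2 mm over 4301 years gives 452.2 / 4301 ≈ 0.105 mm/year.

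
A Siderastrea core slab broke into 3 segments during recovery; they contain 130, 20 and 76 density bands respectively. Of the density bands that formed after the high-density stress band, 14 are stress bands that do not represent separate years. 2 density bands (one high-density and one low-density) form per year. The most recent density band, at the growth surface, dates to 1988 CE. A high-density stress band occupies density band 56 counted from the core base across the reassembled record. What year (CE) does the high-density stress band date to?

1910 CE

Total density bands = 130 + 20 + 76 = 226.
The high-density stress band sits at density band 56 from the core base, so 226 − 56 = 170 density bands formed after it.
Excluding 14 false density bands: 170 − 14 = 156.
Dividing by 2 density bands per year: 156 / 2 = 78 years.
1988 − 78 = 1910 CE.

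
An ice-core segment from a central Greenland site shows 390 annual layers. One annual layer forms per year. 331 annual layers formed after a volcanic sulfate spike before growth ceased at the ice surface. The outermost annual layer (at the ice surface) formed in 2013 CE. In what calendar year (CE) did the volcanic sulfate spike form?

331 annual layers formed after the volcanic sulfate spike.
2013 − 331 = 1682 CE.

1682 CE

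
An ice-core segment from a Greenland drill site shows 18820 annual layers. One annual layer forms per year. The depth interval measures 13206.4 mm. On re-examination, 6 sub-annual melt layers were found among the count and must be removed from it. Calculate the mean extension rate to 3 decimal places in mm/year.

0.702 mm/year

True annual layer count = 18820 − 6 = 18814.
13206.4 mm over 18814 years gives 13206.4 / 18814 ≈ 0.702 mm/year.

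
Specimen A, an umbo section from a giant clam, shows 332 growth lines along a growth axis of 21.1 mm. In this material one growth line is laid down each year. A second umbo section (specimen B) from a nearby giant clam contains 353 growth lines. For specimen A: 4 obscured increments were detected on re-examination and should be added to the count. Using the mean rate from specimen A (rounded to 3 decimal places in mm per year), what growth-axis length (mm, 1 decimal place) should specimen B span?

22.2 mm

Specimen A: after corrections the count is 332 + 4 = 336 growth lines.
A: 21.1 mm over 336 years gives 21.1 / 336 ≈ 0.063 mm per year.
Length of B = 0.063 × 353 = 22.2 mm.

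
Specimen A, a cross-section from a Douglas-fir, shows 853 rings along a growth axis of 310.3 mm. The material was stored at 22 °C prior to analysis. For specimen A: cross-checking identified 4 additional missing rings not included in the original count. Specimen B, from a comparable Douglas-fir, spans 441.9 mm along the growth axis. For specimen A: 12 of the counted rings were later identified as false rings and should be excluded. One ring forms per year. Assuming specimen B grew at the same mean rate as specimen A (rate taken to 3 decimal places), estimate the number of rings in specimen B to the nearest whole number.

1204 rings

Specimen A: true ring count = 853 − 12 + 4 = 845.
A: Mean rate = 310.3 mm / 845 years ≈ 0.367 mm per year.
For B, 441.9 / 0.367 = 1204.09 years ≈ 1204 rings.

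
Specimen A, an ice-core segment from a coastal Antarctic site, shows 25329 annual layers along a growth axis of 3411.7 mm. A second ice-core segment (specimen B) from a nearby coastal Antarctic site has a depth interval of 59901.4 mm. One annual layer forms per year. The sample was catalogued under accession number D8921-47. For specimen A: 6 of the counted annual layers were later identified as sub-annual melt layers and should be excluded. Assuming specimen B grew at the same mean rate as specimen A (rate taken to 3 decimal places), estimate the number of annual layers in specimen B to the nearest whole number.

Specimen A: correcting the raw count gives 25329 − 6 = 25323 true annual layers.
A: Extension rate ≈ 3411.7 / 25323 = 0.135 mm per year.
B spans 59901.4 / 0.135 = 443714.07 years ≈ 443714 annual layers.

443714 annual layers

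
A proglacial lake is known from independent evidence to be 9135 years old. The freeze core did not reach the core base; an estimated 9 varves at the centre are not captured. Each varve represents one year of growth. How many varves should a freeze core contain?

9126 varves

At one varve per year, 9135 years correspond to 9135 varves.
Subtracting the 9 varves not captured gives 9135 − 9 = 9126 varves in the record.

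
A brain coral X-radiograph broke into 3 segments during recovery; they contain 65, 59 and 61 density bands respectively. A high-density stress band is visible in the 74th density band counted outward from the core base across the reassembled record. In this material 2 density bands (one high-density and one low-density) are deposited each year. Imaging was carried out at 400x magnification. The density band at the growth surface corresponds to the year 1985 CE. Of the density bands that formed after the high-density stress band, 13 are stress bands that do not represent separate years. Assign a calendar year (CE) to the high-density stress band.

1936 CE

Total density bands = 65 + 59 + 61 = 185.
Between density band 74 and the growth surface there are 185 − 74 = 111 density bands.
111 − 13 false = 98 true density bands after the high-density stress band.
Dividing by 2 density bands per year: 98 / 2 = 49 years.
1985 − 49 = 1936 CE.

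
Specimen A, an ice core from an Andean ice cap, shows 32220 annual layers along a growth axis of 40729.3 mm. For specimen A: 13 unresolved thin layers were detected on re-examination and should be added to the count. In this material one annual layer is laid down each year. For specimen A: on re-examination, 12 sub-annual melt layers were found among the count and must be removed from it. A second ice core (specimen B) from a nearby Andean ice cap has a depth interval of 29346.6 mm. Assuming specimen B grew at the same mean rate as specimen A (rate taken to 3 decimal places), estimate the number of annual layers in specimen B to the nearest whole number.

23217 annual layers

Specimen A: true annual layer count = 32220 − 12 + 13 = 32221.
A: Extension rate ≈ 40729.3 / 32221 = 1.264 mm/yr.
Specimen B: 29346.6 mm / 1.264 mm per year = 23217.25 years ≈ 23217 annual layers.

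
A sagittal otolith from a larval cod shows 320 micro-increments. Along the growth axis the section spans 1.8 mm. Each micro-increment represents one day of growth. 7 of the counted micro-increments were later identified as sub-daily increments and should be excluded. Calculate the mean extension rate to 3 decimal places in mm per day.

0.006 mm per day

After corrections the count is 320 − 7 = 313 micro-increments.
Extension rate ≈ 1.8 / 313 = 0.006 mm per day.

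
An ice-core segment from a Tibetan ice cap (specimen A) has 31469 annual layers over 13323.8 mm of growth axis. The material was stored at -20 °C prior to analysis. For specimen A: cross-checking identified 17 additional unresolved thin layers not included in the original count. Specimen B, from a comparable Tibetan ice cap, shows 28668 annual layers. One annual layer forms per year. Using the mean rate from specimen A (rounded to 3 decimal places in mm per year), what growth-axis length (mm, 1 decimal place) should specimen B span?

Specimen A: after corrections the count is 31469 + 17 = 31486 annual layers.
A: Mean rate = 13323.8 mm / 31486 years ≈ 0.423 mm/year.
Length of B = 0.423 × 28668 = 12126.6 mm.

12126.6 mm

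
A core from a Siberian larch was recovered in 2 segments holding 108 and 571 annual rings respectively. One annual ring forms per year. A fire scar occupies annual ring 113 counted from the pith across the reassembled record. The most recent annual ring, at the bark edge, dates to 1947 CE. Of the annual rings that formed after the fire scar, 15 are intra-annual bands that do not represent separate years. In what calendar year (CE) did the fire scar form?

1396 CE

Total annual rings = 108 + 571 = 679.
Between annual ring 113 and the bark edge there are 679 − 113 = 566 annual rings.
566 − 15 false = 551 true annual rings after the fire scar.
1947 − 551 = 1396 CE.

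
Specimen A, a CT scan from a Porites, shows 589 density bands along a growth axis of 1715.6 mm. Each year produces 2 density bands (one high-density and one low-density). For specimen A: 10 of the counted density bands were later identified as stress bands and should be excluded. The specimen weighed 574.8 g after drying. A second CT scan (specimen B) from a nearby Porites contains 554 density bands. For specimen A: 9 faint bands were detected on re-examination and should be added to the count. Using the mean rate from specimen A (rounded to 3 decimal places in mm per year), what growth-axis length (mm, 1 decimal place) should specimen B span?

1616.3 mm

Specimen A: after corrections the count is 589 − 10 + 9 = 588 density bands.
Specimen A: 588 density bands at 2 per year is 588 / 2 = 294 years.
A: 1715.6 mm over 294 years gives 1715.6 / 294 ≈ 5.835 mm per year.
Specimen B: with 2 density bands per year, 554 / 2 = 277 years. Length of B = 5.835 × 277 = 1616.3 mm.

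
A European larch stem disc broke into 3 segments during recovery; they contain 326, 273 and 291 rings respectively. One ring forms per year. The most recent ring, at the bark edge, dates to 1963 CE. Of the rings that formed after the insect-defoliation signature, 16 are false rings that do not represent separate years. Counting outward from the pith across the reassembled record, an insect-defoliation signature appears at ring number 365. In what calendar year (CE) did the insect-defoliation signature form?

Total rings = 326 + 273 + 291 = 890.
Between ring 365 and the bark edge there are 890 − 365 = 525 rings.
Removing the 16 false rings leaves 525 − 16 = 509 true rings beyond the insect-defoliation signature.
Counting back 509 years from 1963 CE places the insect-defoliation signature in 1963 − 509 = 1454 CE.

1454 CE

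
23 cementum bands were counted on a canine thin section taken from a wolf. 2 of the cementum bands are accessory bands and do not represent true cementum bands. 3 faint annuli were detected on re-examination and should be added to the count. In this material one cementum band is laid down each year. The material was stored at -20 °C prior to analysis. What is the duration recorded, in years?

24 years

After corrections the count is 23 − 2 + 3 = 24 cementum bands.
With a one-to-one cementum band periodicity this is 24 years.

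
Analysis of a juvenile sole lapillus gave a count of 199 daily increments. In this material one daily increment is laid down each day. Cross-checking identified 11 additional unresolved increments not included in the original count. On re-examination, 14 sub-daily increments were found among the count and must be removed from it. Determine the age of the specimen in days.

True daily increment count = 199 − 14 + 11 = 196.
At one daily increment per day, that is 196 days.

196 days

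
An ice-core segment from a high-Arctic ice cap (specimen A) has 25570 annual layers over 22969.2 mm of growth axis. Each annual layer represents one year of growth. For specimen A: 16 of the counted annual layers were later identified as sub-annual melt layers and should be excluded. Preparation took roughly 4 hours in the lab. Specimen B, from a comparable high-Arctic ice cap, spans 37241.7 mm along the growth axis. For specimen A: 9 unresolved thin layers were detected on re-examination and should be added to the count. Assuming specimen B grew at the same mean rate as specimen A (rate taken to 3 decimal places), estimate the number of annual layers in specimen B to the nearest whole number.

41426 annual layers

Specimen A: correcting the raw count gives 25570 − 16 + 9 = 25563 true annual layers.
A: 22969.2 mm over 25563 years gives 22969.2 / 25563 ≈ 0.899 mm/year.
Specimen B: 37241.7 mm / 0.899 mm per year = 41425.70 years ≈ 41426 annual layers.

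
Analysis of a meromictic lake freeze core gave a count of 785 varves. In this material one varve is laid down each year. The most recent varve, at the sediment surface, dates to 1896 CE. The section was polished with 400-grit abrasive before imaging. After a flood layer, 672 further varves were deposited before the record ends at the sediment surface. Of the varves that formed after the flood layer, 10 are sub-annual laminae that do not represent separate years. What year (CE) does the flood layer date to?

1234 CE

There are 672 varves younger than the flood layer.
Removing the 10 false varves leaves 672 − 10 = 662 true varves beyond the flood layer.
1896 − 662 = 1234 CE.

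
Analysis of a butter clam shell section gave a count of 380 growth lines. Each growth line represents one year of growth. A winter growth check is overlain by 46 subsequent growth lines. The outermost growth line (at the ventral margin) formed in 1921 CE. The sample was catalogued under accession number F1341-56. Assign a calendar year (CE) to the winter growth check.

1875 CE

46 growth lines post-date the winter growth check.
The growth line at the ventral margin is 1921 CE, so the winter growth check dates to 1921 − 46 = 1875 CE.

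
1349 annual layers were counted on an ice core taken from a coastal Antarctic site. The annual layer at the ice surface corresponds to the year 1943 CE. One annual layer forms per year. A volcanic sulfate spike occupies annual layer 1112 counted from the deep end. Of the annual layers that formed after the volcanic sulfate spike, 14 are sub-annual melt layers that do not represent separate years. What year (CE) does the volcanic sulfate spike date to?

1349 − 1112 = 237 annual layers lie beyond the volcanic sulfate spike toward the ice surface.
Excluding 14 false annual layers: 237 − 14 = 223.
The annual layer at the ice surface is 1943 CE, so the volcanic sulfate spike dates to 1943 − 223 = 1720 CE.

1720 CE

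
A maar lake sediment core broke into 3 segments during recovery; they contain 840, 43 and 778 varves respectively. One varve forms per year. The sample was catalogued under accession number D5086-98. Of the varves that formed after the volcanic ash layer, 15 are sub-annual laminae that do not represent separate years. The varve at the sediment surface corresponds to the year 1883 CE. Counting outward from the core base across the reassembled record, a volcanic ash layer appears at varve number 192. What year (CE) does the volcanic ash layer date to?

429 CE

Total varves = 840 + 43 + 778 = 1661.
1661 − 192 = 1469 varves lie beyond the volcanic ash layer toward the sediment surface.
1469 − 15 false = 1454 true varves after the volcanic ash layer.
1883 − 1454 = 429 CE.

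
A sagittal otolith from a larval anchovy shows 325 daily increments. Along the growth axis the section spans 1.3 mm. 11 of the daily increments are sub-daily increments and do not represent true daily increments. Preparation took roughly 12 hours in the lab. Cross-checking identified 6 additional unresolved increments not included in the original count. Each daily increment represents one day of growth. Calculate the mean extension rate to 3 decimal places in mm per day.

0.004 mm per day

True daily increment count = 325 − 11 + 6 = 320.
Mean rate = 1.3 mm / 320 days ≈ 0.004 mm per day.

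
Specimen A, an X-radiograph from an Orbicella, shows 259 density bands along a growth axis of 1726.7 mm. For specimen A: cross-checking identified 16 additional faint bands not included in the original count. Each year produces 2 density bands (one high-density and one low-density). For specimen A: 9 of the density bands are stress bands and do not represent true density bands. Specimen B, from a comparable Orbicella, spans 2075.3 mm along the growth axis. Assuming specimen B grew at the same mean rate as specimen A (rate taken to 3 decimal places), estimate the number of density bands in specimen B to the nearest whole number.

Specimen A: adjusted count: 259 − 9 + 16 = 266 density bands.
Specimen A: 266 density bands at 2 per year is 266 / 2 = 133 years.
A: Extension rate ≈ 1726.7 / 133 = 12.983 mm/year.
B spans 2075.3 / 12.983 = 159.85 years; at 2 density bands per year that is 159.85 × 2 ≈ 320 density bands.

320 density bands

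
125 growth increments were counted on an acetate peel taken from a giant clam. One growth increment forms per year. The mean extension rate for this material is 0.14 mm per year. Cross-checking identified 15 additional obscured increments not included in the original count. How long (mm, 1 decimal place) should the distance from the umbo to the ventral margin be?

19.6 mm

True growth increment count = 125 + 15 = 140.
140 years at 0.14 mm/year gives 0.14 × 140 = 19.6 mm.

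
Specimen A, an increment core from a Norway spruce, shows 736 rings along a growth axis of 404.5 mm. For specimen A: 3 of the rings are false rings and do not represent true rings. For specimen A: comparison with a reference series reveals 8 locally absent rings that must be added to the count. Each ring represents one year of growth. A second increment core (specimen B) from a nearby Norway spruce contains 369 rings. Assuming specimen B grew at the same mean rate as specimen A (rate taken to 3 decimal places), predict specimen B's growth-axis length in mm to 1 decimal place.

Specimen A: true ring count = 736 − 3 + 8 = 741.
A: Extension rate ≈ 404.5 / 741 = 0.546 mm/year.
B's length ≈ 0.546 × 369 = 201.5 mm.

201.5 mm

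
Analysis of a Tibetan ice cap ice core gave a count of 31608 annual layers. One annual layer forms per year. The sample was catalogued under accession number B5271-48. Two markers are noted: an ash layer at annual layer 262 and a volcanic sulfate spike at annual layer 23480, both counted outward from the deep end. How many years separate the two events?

23218 years

The two markers are separated by 23480 − 262 = 23218 annual layers.
At one annual layer per year, 23218 years elapsed between them.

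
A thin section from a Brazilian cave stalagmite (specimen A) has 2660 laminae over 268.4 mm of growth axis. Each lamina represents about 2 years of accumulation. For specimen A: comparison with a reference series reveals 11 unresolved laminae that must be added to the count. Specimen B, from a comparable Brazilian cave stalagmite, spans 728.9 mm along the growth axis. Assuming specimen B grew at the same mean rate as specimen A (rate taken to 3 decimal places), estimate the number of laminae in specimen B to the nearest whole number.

Specimen A: adjusted count: 2660 + 11 = 2671 laminae.
Specimen A: multiplying by 2 years per lamina: 2671 × 2 = 5342 years.
A: Extension rate ≈ 268.4 / 5342 = 0.050 mm/yr.
For B, 728.9 / 0.050 = 14578.00 years; at 2 years per lamina that is 14578.00 / 2 ≈ 7289 laminae.

7289 laminae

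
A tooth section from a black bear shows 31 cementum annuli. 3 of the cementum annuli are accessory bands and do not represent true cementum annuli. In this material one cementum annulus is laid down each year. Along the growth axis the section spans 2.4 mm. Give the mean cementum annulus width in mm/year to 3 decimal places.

Adjusted count: 31 − 3 = 28 cementum annuli.
Extension rate ≈ 2.4 / 28 = 0.086 mm/year.

0.086 mm/year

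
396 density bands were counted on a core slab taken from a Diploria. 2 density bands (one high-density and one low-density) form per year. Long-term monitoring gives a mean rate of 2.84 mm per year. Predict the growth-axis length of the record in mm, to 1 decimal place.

562.3 mm

With 2 density bands per year, 396 / 2 = 198 years.
Predicted length = 2.84 mm/year × 198 years = 562.3 mm.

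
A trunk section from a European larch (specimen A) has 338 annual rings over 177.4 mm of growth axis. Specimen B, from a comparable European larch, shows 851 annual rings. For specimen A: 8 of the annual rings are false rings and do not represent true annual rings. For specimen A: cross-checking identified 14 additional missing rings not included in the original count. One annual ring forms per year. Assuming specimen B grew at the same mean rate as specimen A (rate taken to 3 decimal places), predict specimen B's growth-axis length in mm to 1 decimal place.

Specimen A: correcting the raw count gives 338 − 8 + 14 = 344 true annual rings.
A: 177.4 mm over 344 years gives 177.4 / 344 ≈ 0.516 mm/yr.
For B, 0.516 mm/year × 851 years = 439.1 mm.

439.1 mm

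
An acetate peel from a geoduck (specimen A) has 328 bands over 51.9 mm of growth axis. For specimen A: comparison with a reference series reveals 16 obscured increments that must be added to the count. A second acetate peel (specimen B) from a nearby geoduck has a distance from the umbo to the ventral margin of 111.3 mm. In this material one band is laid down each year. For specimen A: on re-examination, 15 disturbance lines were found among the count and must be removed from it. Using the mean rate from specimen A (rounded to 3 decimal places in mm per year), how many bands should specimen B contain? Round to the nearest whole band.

Specimen A: after corrections the count is 328 − 15 + 16 = 329 bands.
A: Mean rate = 51.9 mm / 329 years ≈ 0.158 mm per year.
Specimen B: 111.3 mm / 0.158 mm per year = 704.43 years ≈ 704 bands.

704 bands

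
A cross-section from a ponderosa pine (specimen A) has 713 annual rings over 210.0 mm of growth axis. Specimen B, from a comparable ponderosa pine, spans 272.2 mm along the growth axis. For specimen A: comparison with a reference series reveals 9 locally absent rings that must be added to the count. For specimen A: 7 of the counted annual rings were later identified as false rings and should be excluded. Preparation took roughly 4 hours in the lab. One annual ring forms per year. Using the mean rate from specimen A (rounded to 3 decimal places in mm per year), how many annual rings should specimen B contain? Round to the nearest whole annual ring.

926 annual rings

Specimen A: after corrections the count is 713 − 7 + 9 = 715 annual rings.
A: 210.0 mm over 715 years gives 210.0 / 715 ≈ 0.294 mm per year.
B spans 272.2 / 0.294 = 925.85 years ≈ 926 annual rings.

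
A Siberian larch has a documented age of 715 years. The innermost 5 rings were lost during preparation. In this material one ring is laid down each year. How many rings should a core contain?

One ring per year gives 715 rings over 715 years.
Subtracting the 5 rings not captured gives 715 − 5 = 710 rings in the record.

710 rings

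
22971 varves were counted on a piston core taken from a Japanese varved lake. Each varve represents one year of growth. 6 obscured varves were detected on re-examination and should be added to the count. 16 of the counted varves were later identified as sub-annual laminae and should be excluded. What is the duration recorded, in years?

22961 years

Correcting the raw count gives 22971 − 16 + 6 = 22961 true varves.
One varve per year makes the duration 22961 years.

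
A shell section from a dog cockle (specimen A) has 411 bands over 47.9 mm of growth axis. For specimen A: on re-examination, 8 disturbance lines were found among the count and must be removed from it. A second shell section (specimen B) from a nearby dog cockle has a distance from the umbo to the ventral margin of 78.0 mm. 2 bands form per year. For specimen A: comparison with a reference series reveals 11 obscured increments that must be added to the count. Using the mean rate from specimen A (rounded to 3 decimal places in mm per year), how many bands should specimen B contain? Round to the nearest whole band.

Specimen A: adjusted count: 411 − 8 + 11 = 414 bands.
Specimen A: dividing by 2 bands per year: 414 / 2 = 207 years.
A: Extension rate ≈ 47.9 / 207 = 0.231 mm/yr.
For B, 78.0 / 0.231 = 337.66 years; at 2 bands per year that is 337.66 × 2 ≈ 675 bands.

675 bands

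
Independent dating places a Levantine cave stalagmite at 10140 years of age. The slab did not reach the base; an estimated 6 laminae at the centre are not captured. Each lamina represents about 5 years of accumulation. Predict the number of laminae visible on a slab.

2022 laminae

At 5 years per lamina, 10140 / 5 = 2028 laminae are expected.
Subtracting the 6 laminae not captured gives 2028 − 6 = 2022 laminae in the record.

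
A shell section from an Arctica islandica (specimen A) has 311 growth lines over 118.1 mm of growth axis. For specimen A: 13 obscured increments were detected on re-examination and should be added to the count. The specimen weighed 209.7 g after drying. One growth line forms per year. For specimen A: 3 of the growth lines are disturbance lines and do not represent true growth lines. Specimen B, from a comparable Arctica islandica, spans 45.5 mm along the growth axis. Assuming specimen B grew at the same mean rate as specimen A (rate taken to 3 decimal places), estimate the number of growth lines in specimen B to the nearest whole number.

124 growth lines

Specimen A: adjusted count: 311 − 3 + 13 = 321 growth lines.
A: Mean rate = 118.1 mm / 321 years ≈ 0.368 mm/year.
Specimen B: 45.5 mm / 0.368 mm per year = 123.64 years ≈ 124 growth lines.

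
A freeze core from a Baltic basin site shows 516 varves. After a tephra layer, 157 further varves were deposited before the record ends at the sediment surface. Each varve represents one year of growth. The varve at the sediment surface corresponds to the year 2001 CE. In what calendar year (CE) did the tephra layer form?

157 varves formed after the tephra layer.
2001 − 157 = 1844 CE.

1844 CE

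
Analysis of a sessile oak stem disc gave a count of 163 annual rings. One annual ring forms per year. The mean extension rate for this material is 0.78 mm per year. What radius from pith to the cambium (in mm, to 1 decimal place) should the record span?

127.1 mm

The record spans 163 years at 0.78 mm per year.
Predicted length = 0.78 mm/year × 163 years = 127.1 mm.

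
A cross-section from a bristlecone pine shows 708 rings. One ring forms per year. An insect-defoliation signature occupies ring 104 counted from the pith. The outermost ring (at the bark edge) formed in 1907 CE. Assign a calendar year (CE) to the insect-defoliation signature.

1303 CE

Between ring 104 and the bark edge there are 708 − 104 = 604 rings.
Counting back 604 years from 1907 CE places the insect-defoliation signature in 1907 − 604 = 1303 CE.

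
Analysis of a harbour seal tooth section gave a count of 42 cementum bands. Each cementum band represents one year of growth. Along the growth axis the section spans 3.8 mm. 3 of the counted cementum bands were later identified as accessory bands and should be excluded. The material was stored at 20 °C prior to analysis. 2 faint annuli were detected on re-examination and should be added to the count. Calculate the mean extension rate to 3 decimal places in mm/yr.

0.093 mm/yr

After corrections the count is 42 − 3 + 2 = 41 cementum bands.
Mean rate = 3.8 mm / 41 years ≈ 0.093 mm/yr.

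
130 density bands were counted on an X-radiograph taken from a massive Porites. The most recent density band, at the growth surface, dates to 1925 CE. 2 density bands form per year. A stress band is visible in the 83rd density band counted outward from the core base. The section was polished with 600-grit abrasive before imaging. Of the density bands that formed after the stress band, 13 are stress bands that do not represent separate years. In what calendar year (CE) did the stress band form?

1908 CE

The stress band sits at density band 83 from the core base, so 130 − 83 = 47 density bands formed after it.
Removing the 13 false density bands leaves 47 − 13 = 34 true density bands beyond the stress band.
Dividing by 2 density bands per year: 34 / 2 = 17 years.
The density band at the growth surface is 1925 CE, so the stress band dates to 1925 − 17 = 1908 CE.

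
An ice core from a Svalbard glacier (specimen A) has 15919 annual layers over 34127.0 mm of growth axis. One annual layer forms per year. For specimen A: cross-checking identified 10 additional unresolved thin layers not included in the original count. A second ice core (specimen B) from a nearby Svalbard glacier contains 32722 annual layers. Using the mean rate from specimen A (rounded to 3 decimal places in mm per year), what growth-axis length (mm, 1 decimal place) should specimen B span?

Specimen A: true annual layer count = 15919 + 10 = 15929.
A: 34127.0 mm over 15929 years gives 34127.0 / 15929 ≈ 2.142 mm/year.
B's length ≈ 2.142 × 32722 = 70090.5 mm.

70090.5 mm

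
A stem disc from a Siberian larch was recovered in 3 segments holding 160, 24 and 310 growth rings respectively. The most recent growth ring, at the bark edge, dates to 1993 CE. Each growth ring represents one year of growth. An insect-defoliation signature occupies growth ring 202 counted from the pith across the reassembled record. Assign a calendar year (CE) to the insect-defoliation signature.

1701 CE

Total growth rings = 160 + 24 + 310 = 494.
The insect-defoliation signature sits at growth ring 202 from the pith, so 494 − 202 = 292 growth rings formed after it.
1993 − 292 = 1701 CE.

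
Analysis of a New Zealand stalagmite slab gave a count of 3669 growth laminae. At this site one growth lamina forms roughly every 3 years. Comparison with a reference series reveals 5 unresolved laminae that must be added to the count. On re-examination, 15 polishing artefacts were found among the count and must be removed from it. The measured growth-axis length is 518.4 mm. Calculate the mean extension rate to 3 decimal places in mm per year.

0.047 mm per year

Adjusted count: 3669 − 15 + 5 = 3659 growth laminae.
At 3 years per growth lamina, 3659 × 3 = 10977 years.
Mean rate = 518.4 mm / 10977 years ≈ 0.047 mm per year.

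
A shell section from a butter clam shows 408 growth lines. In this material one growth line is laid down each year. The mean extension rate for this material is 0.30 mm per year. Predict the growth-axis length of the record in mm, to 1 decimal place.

The record spans 408 years at 0.30 mm per year.
408 years at 0.30 mm/year gives 0.30 × 408 = 122.4 mm.

122.4 mm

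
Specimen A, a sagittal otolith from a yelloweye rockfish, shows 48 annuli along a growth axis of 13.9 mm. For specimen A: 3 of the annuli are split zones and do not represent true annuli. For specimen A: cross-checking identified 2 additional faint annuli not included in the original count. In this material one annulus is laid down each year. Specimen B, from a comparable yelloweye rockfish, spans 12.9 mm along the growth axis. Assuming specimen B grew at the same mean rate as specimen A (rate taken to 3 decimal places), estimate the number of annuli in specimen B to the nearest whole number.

44 annuli

Specimen A: true annulus count = 48 − 3 + 2 = 47.
A: Extension rate ≈ 13.9 / 47 = 0.296 mm/yr.
Specimen B: 12.9 mm / 0.296 mm per year = 43.58 years ≈ 44 annuli.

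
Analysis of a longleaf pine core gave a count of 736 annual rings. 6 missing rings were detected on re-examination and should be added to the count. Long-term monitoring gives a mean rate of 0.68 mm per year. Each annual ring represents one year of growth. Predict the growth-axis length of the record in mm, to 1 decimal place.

True annual ring count = 736 + 6 = 742.
Length ≈ 0.68 × 742 = 504.6 mm.

504.6 mm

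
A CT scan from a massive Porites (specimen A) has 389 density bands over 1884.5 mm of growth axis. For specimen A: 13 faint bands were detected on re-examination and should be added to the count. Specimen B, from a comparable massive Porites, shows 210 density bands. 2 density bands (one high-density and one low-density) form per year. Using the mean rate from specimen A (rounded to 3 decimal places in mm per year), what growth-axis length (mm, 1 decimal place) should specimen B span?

984.5 mm

Specimen A: correcting the raw count gives 389 + 13 = 402 true density bands.
Specimen A: 402 density bands at 2 per year is 402 / 2 = 201 years.
A: Mean rate = 1884.5 mm / 201 years ≈ 9.376 mm/yr.
Specimen B: 210 density bands at 2 per year is 210 / 2 = 105 years. For B, 9.376 mm/year × 105 years = 984.5 mm.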